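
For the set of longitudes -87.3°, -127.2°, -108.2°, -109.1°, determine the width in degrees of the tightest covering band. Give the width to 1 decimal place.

39.9°

Sort the longitudes: -127.2°, -109.1°, -108.2°, -87.3°.
Eastward gaps between consecutive values (wrapping around): 18.1°, 0.9°, 20.9°, 320.1°.
Largest gap = 320.1° ⇒ minimal covering band is its complement: 360° − 320.1° = 39.9°.
Band runs from -127.2° eastward to -87.3°.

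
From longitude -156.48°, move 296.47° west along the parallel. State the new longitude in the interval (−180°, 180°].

Start at -156.48°; shift −296.47° → -452.95°.
-452.95° lies outside (−180°, 180°]; add 360° → -92.95°.

-92.95°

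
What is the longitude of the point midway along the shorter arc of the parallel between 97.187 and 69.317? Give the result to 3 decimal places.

Signed shortest Δλ from +97.187° to +69.317° is -27.870°.
Midpoint longitude = +97.187° + (-27.870°)/2 = +97.187° − 13.935° = +83.252°.

+83.252°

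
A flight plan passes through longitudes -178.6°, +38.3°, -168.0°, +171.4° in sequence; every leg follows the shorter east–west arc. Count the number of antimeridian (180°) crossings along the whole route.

Leg 1: -178.6° → +38.3°, shortest Δλ = -143.1° (west) — crosses 180°.
Leg 2: +38.3° → -168.0°, shortest Δλ = 153.7° (east) — crosses 180°.
Leg 3: -168.0° → +171.4°, shortest Δλ = -20.6° (west) — crosses 180°.
Total crossings: 3.

3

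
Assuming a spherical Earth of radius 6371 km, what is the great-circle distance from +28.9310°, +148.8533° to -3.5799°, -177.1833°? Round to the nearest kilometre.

5118 km

Δλ = -177.1833 − 148.8533 = -326.0366°; wrapped into (−180°, 180°]: 33.9634°.
Δφ = -3.5799 − 28.9310 = -32.5109°.
a = sin²(Δφ/2) + cos φ₁ · cos φ₂ · sin²(Δλ/2) = 0.152867.
c = 2·atan2(√a, √(1−a)) = 0.80340 rad → d = 6371·c ≈ 5118.44 km.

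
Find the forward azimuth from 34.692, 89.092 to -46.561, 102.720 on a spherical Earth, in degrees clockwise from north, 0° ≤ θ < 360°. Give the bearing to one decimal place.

Δλ = 102.720 − 89.092 = 13.628°.
θ = atan2( sin Δλ · cos φ₂ , cos φ₁ · sin φ₂ − sin φ₁ · cos φ₂ · cos Δλ )
  = atan2(0.16201, -0.97735) = 170.588° → normalised to [0°, 360°): 170.588°.

170.6°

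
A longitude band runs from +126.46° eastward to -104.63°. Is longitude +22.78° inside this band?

Band width going east from +126.46° to -104.63°: ((-104.63 − 126.46) mod 360) = 128.91°.
Offset of +22.78° east of the west edge: ((22.78 − 126.46) mod 360) = 256.32°.
256.32° > 128.91° ⇒ outside.

No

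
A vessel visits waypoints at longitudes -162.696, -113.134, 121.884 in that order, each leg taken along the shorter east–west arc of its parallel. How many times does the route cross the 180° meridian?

1

Leg 1: -162.696° → -113.134°, shortest Δλ = 49.562° (east) — does not cross 180°.
Leg 2: -113.134° → +121.884°, shortest Δλ = -124.982° (west) — crosses 180°.
Total crossings: 1.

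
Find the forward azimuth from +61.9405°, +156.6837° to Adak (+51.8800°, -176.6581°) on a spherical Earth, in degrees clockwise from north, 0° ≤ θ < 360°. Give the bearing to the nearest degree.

Δλ = -176.6581 − 156.6837 = -333.3418°; wrapped into (−180°, 180°]: 26.6582°.
θ = atan2( sin Δλ · cos φ₂ , cos φ₁ · sin φ₂ − sin φ₁ · cos φ₂ · cos Δλ )
  = atan2(0.27697, -0.11678) = 112.862° → normalised to [0°, 360°): 112.862°.

113°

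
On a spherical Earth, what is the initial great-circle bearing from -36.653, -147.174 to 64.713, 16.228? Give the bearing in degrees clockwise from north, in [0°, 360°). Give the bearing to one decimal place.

Δλ = 16.228 − -147.174 = 163.402°.
θ = atan2( sin Δλ · cos φ₂ , cos φ₁ · sin φ₂ − sin φ₁ · cos φ₂ · cos Δλ )
  = atan2(0.12202, 0.48102) = 14.234° → normalised to [0°, 360°): 14.234°.

14.2°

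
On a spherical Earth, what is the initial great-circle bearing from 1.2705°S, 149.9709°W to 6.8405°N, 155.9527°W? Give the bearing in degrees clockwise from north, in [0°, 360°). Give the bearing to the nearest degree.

Δλ = -155.9527 − -149.9709 = -5.9818°.
θ = atan2( sin Δλ · cos φ₂ , cos φ₁ · sin φ₂ − sin φ₁ · cos φ₂ · cos Δλ )
  = atan2(-0.10347, 0.14097) = -36.278° → normalised to [0°, 360°): 323.722°.

324°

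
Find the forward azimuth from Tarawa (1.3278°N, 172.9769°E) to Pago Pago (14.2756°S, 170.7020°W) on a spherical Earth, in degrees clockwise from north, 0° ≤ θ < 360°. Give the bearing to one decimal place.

Δλ = -170.7020 − 172.9769 = -343.6789°; wrapped into (−180°, 180°]: 16.3211°.
θ = atan2( sin Δλ · cos φ₂ , cos φ₁ · sin φ₂ − sin φ₁ · cos φ₂ · cos Δλ )
  = atan2(0.27234, -0.26807) = 134.547° → normalised to [0°, 360°): 134.547°.

134.5°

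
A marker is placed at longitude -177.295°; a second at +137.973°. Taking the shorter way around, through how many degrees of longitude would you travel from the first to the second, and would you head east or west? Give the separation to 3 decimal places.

44.732° west

Raw difference: 137.973 − -177.295 = 315.268°.
Normalise into (−180°, 180°]: 315.268° − 360° = -44.732°.
Negative ⇒ the second point lies to the west; separation 44.732°.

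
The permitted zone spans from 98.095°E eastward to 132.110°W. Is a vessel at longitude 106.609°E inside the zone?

Yes

Band width going east from +98.095° to -132.110°: ((-132.110 − 98.095) mod 360) = 129.795°.
Offset of +106.609° east of the west edge: ((106.609 − 98.095) mod 360) = 8.514°.
8.514° ≤ 129.795° ⇒ inside.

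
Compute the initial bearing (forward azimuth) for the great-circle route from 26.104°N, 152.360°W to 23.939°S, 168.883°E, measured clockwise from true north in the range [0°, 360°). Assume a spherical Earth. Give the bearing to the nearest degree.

Δλ = 168.883 − -152.360 = 321.243°; wrapped into (−180°, 180°]: -38.757°.
θ = atan2( sin Δλ · cos φ₂ , cos φ₁ · sin φ₂ − sin φ₁ · cos φ₂ · cos Δλ )
  = atan2(-0.57217, -0.67798) = -139.838° → normalised to [0°, 360°): 220.162°.

220°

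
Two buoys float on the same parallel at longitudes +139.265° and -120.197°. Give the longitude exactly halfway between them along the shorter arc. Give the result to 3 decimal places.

-170.466°

Signed shortest Δλ from +139.265° to -120.197° is +100.538°.
Midpoint longitude = +139.265° + (+100.538°)/2 = +139.265° + 50.269° = +189.534°.
Normalise into (−180°, 180°]: -170.466°.
(The naïve average (+139.265 + -120.197)/2 = 9.534° is on the wrong side of the globe.)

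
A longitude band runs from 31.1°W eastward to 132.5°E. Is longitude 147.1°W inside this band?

No

Band width going east from -31.1° to +132.5°: ((132.5 − -31.1) mod 360) = 163.6°.
Offset of -147.1° east of the west edge: ((-147.1 − -31.1) mod 360) = 244.0°.
244.0° > 163.6° ⇒ outside.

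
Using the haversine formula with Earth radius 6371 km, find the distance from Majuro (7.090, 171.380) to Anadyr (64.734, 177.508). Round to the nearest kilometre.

6428 km

Δλ = 177.508 − 171.380 = 6.128°.
Δφ = 64.734 − 7.090 = 57.644°.
a = sin²(Δφ/2) + cos φ₁ · cos φ₂ · sin²(Δλ/2) = 0.233621.
c = 2·atan2(√a, √(1−a)) = 1.00894 rad → d = 6371·c ≈ 6427.96 km.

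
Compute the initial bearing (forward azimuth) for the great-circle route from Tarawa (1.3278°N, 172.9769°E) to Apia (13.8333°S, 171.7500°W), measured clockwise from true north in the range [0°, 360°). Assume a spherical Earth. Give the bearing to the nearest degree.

Δλ = -171.7500 − 172.9769 = -344.7269°; wrapped into (−180°, 180°]: 15.2731°.
θ = atan2( sin Δλ · cos φ₂ , cos φ₁ · sin φ₂ − sin φ₁ · cos φ₂ · cos Δλ )
  = atan2(0.25578, -0.26074) = 135.550° → normalised to [0°, 360°): 135.550°.

136°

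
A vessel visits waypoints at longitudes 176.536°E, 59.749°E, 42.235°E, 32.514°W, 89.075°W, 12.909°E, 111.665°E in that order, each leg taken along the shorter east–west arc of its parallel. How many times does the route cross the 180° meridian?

0

Leg 1: +176.536° → +59.749°, shortest Δλ = -116.787° (west) — does not cross 180°.
Leg 2: +59.749° → +42.235°, shortest Δλ = -17.514° (west) — does not cross 180°.
Leg 3: +42.235° → -32.514°, shortest Δλ = -74.749° (west) — does not cross 180°.
Leg 4: -32.514° → -89.075°, shortest Δλ = -56.561° (west) — does not cross 180°.
Leg 5: -89.075° → +12.909°, shortest Δλ = 101.984° (east) — does not cross 180°.
Leg 6: +12.909° → +111.665°, shortest Δλ = 98.756° (east) — does not cross 180°.
Total crossings: 0.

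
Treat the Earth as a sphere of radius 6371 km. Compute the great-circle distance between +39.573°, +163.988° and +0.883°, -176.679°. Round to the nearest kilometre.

Δλ = -176.679 − 163.988 = -340.667°; wrapped into (−180°, 180°]: 19.333°.
Δφ = 0.883 − 39.573 = -38.690°.
a = sin²(Δφ/2) + cos φ₁ · cos φ₂ · sin²(Δλ/2) = 0.131461.
c = 2·atan2(√a, √(1−a)) = 0.74206 rad → d = 6371·c ≈ 4727.66 km.

4728 km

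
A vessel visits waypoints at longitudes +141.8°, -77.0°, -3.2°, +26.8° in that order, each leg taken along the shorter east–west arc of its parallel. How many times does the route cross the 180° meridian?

Leg 1: +141.8° → -77.0°, shortest Δλ = 141.2° (east) — crosses 180°.
Leg 2: -77.0° → -3.2°, shortest Δλ = 73.8° (east) — does not cross 180°.
Leg 3: -3.2° → +26.8°, shortest Δλ = 30.0° (east) — does not cross 180°.
Total crossings: 1.

1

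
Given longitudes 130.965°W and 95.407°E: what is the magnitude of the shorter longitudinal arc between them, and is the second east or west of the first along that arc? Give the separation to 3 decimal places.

Raw difference: 95.407 − -130.965 = 226.372°.
Normalise into (−180°, 180°]: 226.372° − 360° = -133.628°.
Negative ⇒ the second point lies to the west; separation 133.628°.

133.628° west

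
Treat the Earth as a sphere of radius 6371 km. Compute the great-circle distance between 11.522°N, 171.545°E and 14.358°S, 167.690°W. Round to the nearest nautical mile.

Δλ = -167.690 − 171.545 = -339.235°; wrapped into (−180°, 180°]: 20.765°.
Δφ = -14.358 − 11.522 = -25.880°.
a = sin²(Δφ/2) + cos φ₁ · cos φ₂ · sin²(Δλ/2) = 0.080975.
c = 2·atan2(√a, √(1−a)) = 0.57710 rad → d = 6371·c ≈ 3676.69 km ≈ 1985.25 nmi.

1985 nmi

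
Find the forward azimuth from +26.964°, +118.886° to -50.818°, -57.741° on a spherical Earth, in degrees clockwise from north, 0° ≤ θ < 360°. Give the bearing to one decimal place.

185.2°

Δλ = -57.741 − 118.886 = -176.627°.
θ = atan2( sin Δλ · cos φ₂ , cos φ₁ · sin φ₂ − sin φ₁ · cos φ₂ · cos Δλ )
  = atan2(-0.03717, -0.40490) = -174.755° → normalised to [0°, 360°): 185.245°.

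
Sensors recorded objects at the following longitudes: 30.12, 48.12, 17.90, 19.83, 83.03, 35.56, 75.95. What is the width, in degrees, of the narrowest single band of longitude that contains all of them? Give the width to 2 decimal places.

Sort the longitudes: +17.90°, +19.83°, +30.12°, +35.56°, +48.12°, +75.95°, +83.03°.
Eastward gaps between consecutive values (wrapping around): 1.93°, 10.29°, 5.44°, 12.56°, 27.83°, 7.08°, 294.87°.
Largest gap = 294.87° ⇒ minimal covering band is its complement: 360° − 294.87° = 65.13°.
Band runs from +17.90° eastward to +83.03°.

65.13°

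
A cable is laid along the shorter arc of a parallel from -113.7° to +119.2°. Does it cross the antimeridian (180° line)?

Naïve |119.2 − -113.7| = 232.9° > 180°, so the shorter arc goes the other way round — across 180°.
Signed shortest Δλ = ((119.2 − -113.7 + 180) mod 360) − 180 = -127.1°.
Going west by 127.1° from -113.7° passes through 180° before reaching +119.2°.

Yes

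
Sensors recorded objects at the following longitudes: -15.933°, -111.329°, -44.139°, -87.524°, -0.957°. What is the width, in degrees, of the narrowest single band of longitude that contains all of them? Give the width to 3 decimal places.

110.372°

Sort the longitudes: -111.329°, -87.524°, -44.139°, -15.933°, -0.957°.
Eastward gaps between consecutive values (wrapping around): 23.805°, 43.385°, 28.206°, 14.976°, 249.628°.
Largest gap = 249.628° ⇒ minimal covering band is its complement: 360° − 249.628° = 110.372°.
Band runs from -111.329° eastward to -0.957°.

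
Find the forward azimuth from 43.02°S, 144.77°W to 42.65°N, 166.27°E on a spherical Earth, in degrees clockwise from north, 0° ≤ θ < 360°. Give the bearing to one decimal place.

Δλ = 166.27 − -144.77 = 311.04°; wrapped into (−180°, 180°]: -48.96°.
θ = atan2( sin Δλ · cos φ₂ , cos φ₁ · sin φ₂ − sin φ₁ · cos φ₂ · cos Δλ )
  = atan2(-0.55476, 0.82482) = -33.924° → normalised to [0°, 360°): 326.076°.

326.1°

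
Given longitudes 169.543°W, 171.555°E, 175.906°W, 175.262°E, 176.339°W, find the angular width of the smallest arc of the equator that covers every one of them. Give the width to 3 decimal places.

Sort the longitudes: -176.339°, -175.906°, -169.543°, +171.555°, +175.262°.
Eastward gaps between consecutive values (wrapping around): 0.433°, 6.363°, 341.098°, 3.707°, 8.399°.
Largest gap = 341.098° ⇒ minimal covering band is its complement: 360° − 341.098° = 18.902°.
Band runs from +171.555° eastward to -169.543°, crossing the antimeridian.

18.902°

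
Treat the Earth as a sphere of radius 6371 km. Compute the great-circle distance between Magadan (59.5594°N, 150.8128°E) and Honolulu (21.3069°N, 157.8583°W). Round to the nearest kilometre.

5842 km

Δλ = -157.8583 − 150.8128 = -308.6711°; wrapped into (−180°, 180°]: 51.3289°.
Δφ = 21.3069 − 59.5594 = -38.2525°.
a = sin²(Δφ/2) + cos φ₁ · cos φ₂ · sin²(Δλ/2) = 0.195893.
c = 2·atan2(√a, √(1−a)) = 0.91699 rad → d = 6371·c ≈ 5842.13 km.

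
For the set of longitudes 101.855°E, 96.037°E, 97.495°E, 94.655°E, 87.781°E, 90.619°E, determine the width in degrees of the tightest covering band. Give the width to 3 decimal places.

Sort the longitudes: +87.781°, +90.619°, +94.655°, +96.037°, +97.495°, +101.855°.
Eastward gaps between consecutive values (wrapping around): 2.838°, 4.036°, 1.382°, 1.458°, 4.360°, 345.926°.
Largest gap = 345.926° ⇒ minimal covering band is its complement: 360° − 345.926° = 14.074°.
Band runs from +87.781° eastward to +101.855°.

14.074°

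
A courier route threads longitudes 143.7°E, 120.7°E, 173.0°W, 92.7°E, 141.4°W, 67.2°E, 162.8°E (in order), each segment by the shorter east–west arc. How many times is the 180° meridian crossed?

4

Leg 1: +143.7° → +120.7°, shortest Δλ = -23.0° (west) — does not cross 180°.
Leg 2: +120.7° → -173.0°, shortest Δλ = 66.3° (east) — crosses 180°.
Leg 3: -173.0° → +92.7°, shortest Δλ = -94.3° (west) — crosses 180°.
Leg 4: +92.7° → -141.4°, shortest Δλ = 125.9° (east) — crosses 180°.
Leg 5: -141.4° → +67.2°, shortest Δλ = -151.4° (west) — crosses 180°.
Leg 6: +67.2° → +162.8°, shortest Δλ = 95.6° (east) — does not cross 180°.
Total crossings: 4.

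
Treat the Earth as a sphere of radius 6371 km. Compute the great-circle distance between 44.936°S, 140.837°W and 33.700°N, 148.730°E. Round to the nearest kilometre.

11256 km

Δλ = 148.730 − -140.837 = 289.567°; wrapped into (−180°, 180°]: -70.433°.
Δφ = 33.700 − -44.936 = 78.636°.
a = sin²(Δφ/2) + cos φ₁ · cos φ₂ · sin²(Δλ/2) = 0.597328.
c = 2·atan2(√a, √(1−a)) = 1.76670 rad → d = 6371·c ≈ 11255.66 km.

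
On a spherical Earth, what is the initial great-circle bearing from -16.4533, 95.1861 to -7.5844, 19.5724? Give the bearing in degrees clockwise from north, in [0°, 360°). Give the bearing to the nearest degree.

267°

Δλ = 19.5724 − 95.1861 = -75.6137°.
θ = atan2( sin Δλ · cos φ₂ , cos φ₁ · sin φ₂ − sin φ₁ · cos φ₂ · cos Δλ )
  = atan2(-0.96017, -0.05683) = -93.387° → normalised to [0°, 360°): 266.613°.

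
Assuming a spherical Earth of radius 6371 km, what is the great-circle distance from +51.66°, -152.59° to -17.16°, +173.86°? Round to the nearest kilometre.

Δλ = 173.86 − -152.59 = 326.45°; wrapped into (−180°, 180°]: -33.55°.
Δφ = -17.16 − 51.66 = -68.82°.
a = sin²(Δφ/2) + cos φ₁ · cos φ₂ · sin²(Δλ/2) = 0.368722.
c = 2·atan2(√a, √(1−a)) = 1.30513 rad → d = 6371·c ≈ 8314.96 km.

8315 km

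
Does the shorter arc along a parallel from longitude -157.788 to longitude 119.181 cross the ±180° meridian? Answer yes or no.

Yes

Naïve |119.181 − -157.788| = 276.969° > 180°, so the shorter arc goes the other way round — across 180°.
Signed shortest Δλ = ((119.181 − -157.788 + 180) mod 360) − 180 = -83.031°.
Going west by 83.031° from -157.788° passes through 180° before reaching +119.181°.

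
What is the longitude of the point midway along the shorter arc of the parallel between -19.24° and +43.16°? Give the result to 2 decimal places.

Signed shortest Δλ from -19.24° to +43.16° is +62.40°.
Midpoint longitude = -19.24° + (+62.40°)/2 = -19.24° + 31.20° = +11.96°.

+11.96°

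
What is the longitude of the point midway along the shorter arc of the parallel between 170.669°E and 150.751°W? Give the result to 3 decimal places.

Signed shortest Δλ from +170.669° to -150.751° is +38.580°.
Midpoint longitude = +170.669° + (+38.580°)/2 = +170.669° + 19.290° = +189.959°.
Normalise into (−180°, 180°]: -170.041°.
(The naïve average (+170.669 + -150.751)/2 = 9.959° is on the wrong side of the globe.)

170.041°W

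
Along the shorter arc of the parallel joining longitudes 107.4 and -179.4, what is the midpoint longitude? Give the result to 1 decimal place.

Signed shortest Δλ from +107.4° to -179.4° is +73.2°.
Midpoint longitude = +107.4° + (+73.2°)/2 = +107.4° + 36.6° = +144.0°.
(The naïve average (+107.4 + -179.4)/2 = -36.0° is on the wrong side of the globe.)

+144.0°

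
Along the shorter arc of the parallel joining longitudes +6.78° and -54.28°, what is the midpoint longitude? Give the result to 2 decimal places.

-23.75°

Signed shortest Δλ from +6.78° to -54.28° is -61.06°.
Midpoint longitude = +6.78° + (-61.06°)/2 = +6.78° − 30.53° = -23.75°.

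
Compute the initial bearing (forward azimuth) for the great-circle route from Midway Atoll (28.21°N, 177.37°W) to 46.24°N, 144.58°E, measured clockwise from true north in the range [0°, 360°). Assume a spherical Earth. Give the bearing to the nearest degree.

Δλ = 144.58 − -177.37 = 321.95°; wrapped into (−180°, 180°]: -38.05°.
θ = atan2( sin Δλ · cos φ₂ , cos φ₁ · sin φ₂ − sin φ₁ · cos φ₂ · cos Δλ )
  = atan2(-0.42629, 0.37900) = -48.361° → normalised to [0°, 360°): 311.639°.

312°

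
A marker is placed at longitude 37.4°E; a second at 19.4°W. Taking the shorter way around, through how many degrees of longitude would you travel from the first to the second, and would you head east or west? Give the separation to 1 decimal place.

56.8° west

Raw difference: -19.4 − 37.4 = -56.8°.
Normalise into (−180°, 180°]: -56.8° stays -56.8°.
Negative ⇒ the second point lies to the west; separation 56.8°.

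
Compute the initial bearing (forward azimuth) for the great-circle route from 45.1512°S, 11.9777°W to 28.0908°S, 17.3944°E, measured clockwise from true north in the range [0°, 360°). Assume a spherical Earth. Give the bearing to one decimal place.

63.8°

Δλ = 17.3944 − -11.9777 = 29.3721°.
θ = atan2( sin Δλ · cos φ₂ , cos φ₁ · sin φ₂ − sin φ₁ · cos φ₂ · cos Δλ )
  = atan2(0.43270, 0.21298) = 63.793° → normalised to [0°, 360°): 63.793°.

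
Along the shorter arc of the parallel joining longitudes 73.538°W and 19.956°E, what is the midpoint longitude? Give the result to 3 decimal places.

26.791°W

Signed shortest Δλ from -73.538° to +19.956° is +93.494°.
Midpoint longitude = -73.538° + (+93.494°)/2 = -73.538° + 46.747° = -26.791°.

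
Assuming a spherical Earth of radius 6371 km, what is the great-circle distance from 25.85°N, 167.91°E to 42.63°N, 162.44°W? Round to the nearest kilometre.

3275 km

Δλ = -162.44 − 167.91 = -330.35°; wrapped into (−180°, 180°]: 29.65°.
Δφ = 42.63 − 25.85 = 16.78°.
a = sin²(Δφ/2) + cos φ₁ · cos φ₂ · sin²(Δλ/2) = 0.064638.
c = 2·atan2(√a, √(1−a)) = 0.51412 rad → d = 6371·c ≈ 3275.48 km.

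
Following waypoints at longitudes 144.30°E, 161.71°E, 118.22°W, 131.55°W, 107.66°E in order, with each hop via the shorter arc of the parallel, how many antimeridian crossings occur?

Leg 1: +144.30° → +161.71°, shortest Δλ = 17.41° (east) — does not cross 180°.
Leg 2: +161.71° → -118.22°, shortest Δλ = 80.07° (east) — crosses 180°.
Leg 3: -118.22° → -131.55°, shortest Δλ = -13.33° (west) — does not cross 180°.
Leg 4: -131.55° → +107.66°, shortest Δλ = -120.79° (west) — crosses 180°.
Total crossings: 2.

2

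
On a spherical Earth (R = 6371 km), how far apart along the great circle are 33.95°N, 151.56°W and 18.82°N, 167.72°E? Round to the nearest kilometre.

4356 km

Δλ = 167.72 − -151.56 = 319.28°; wrapped into (−180°, 180°]: -40.72°.
Δφ = 18.82 − 33.95 = -15.13°.
a = sin²(Δφ/2) + cos φ₁ · cos φ₂ · sin²(Δλ/2) = 0.112375.
c = 2·atan2(√a, √(1−a)) = 0.68369 rad → d = 6371·c ≈ 4355.76 km.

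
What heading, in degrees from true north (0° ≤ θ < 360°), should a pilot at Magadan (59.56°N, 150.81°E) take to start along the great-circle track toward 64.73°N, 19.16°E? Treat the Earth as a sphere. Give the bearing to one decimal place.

335.6°

Δλ = 19.16 − 150.81 = -131.65°.
θ = atan2( sin Δλ · cos φ₂ , cos φ₁ · sin φ₂ − sin φ₁ · cos φ₂ · cos Δλ )
  = atan2(-0.31898, 0.70275) = -24.413° → normalised to [0°, 360°): 335.587°.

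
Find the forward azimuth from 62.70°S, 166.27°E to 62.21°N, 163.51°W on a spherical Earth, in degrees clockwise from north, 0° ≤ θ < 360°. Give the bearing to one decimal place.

17.1°

Δλ = -163.51 − 166.27 = -329.78°; wrapped into (−180°, 180°]: 30.22°.
θ = atan2( sin Δλ · cos φ₂ , cos φ₁ · sin φ₂ − sin φ₁ · cos φ₂ · cos Δλ )
  = atan2(0.23466, 0.76375) = 17.080° → normalised to [0°, 360°): 17.080°.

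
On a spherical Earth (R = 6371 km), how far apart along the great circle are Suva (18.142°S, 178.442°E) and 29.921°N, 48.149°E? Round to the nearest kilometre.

Δλ = 48.149 − 178.442 = -130.293°.
Δφ = 29.921 − -18.142 = 48.063°.
a = sin²(Δφ/2) + cos φ₁ · cos φ₂ · sin²(Δλ/2) = 0.843976.
c = 2·atan2(√a, √(1−a)) = 2.32946 rad → d = 6371·c ≈ 14840.99 km.

14841 km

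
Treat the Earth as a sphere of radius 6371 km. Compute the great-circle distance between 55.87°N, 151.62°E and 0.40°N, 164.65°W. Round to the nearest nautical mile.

3946 nmi

Δλ = -164.65 − 151.62 = -316.27°; wrapped into (−180°, 180°]: 43.73°.
Δφ = 0.40 − 55.87 = -55.47°.
a = sin²(Δφ/2) + cos φ₁ · cos φ₂ · sin²(Δλ/2) = 0.294399.
c = 2·atan2(√a, √(1−a)) = 1.14702 rad → d = 6371·c ≈ 7307.68 km ≈ 3945.83 nmi.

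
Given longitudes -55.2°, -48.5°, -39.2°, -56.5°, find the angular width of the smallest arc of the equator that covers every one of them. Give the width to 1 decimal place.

Sort the longitudes: -56.5°, -55.2°, -48.5°, -39.2°.
Eastward gaps between consecutive values (wrapping around): 1.3°, 6.7°, 9.3°, 342.7°.
Largest gap = 342.7° ⇒ minimal covering band is its complement: 360° − 342.7° = 17.3°.
Band runs from -56.5° eastward to -39.2°.

17.3°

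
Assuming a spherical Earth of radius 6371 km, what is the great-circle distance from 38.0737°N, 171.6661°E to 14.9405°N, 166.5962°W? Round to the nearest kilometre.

3342 km

Δλ = -166.5962 − 171.6661 = -338.2623°; wrapped into (−180°, 180°]: 21.7377°.
Δφ = 14.9405 − 38.0737 = -23.1332°.
a = sin²(Δφ/2) + cos φ₁ · cos φ₂ · sin²(Δλ/2) = 0.067247.
c = 2·atan2(√a, √(1−a)) = 0.52464 rad → d = 6371·c ≈ 3342.45 km.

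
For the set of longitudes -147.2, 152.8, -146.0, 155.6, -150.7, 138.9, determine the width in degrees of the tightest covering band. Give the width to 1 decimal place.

75.1°

Sort the longitudes: -150.7°, -147.2°, -146.0°, +138.9°, +152.8°, +155.6°.
Eastward gaps between consecutive values (wrapping around): 3.5°, 1.2°, 284.9°, 13.9°, 2.8°, 53.7°.
Largest gap = 284.9° ⇒ minimal covering band is its complement: 360° − 284.9° = 75.1°.
Band runs from +138.9° eastward to -146.0°, crossing the antimeridian.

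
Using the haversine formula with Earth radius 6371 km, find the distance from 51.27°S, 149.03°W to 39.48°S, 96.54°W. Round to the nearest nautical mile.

2270 nmi

Δλ = -96.54 − -149.03 = 52.49°.
Δφ = -39.48 − -51.27 = 11.79°.
a = sin²(Δφ/2) + cos φ₁ · cos φ₂ · sin²(Δλ/2) = 0.104981.
c = 2·atan2(√a, √(1−a)) = 0.65993 rad → d = 6371·c ≈ 4204.38 km ≈ 2270.18 nmi.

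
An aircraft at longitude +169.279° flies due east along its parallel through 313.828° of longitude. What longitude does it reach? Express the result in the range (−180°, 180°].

Start at +169.279°; shift +313.828° → +483.107°.
+483.107° lies outside (−180°, 180°]; subtract 360° → +123.107°.

+123.107°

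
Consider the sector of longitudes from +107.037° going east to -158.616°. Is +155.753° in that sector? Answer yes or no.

Band width going east from +107.037° to -158.616°: ((-158.616 − 107.037) mod 360) = 94.347°.
Offset of +155.753° east of the west edge: ((155.753 − 107.037) mod 360) = 48.716°.
48.716° ≤ 94.347° ⇒ inside.

Yes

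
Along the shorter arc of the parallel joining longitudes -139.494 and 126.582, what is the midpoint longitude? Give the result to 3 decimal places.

+173.544°

Signed shortest Δλ from -139.494° to +126.582° is -93.924°.
Midpoint longitude = -139.494° + (-93.924°)/2 = -139.494° − 46.962° = -186.456°.
Normalise into (−180°, 180°]: +173.544°.
(The naïve average (-139.494 + +126.582)/2 = -6.456° is on the wrong side of the globe.)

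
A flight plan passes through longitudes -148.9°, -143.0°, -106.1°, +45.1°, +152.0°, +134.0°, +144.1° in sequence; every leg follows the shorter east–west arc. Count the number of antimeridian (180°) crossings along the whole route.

Leg 1: -148.9° → -143.0°, shortest Δλ = 5.9° (east) — does not cross 180°.
Leg 2: -143.0° → -106.1°, shortest Δλ = 36.9° (east) — does not cross 180°.
Leg 3: -106.1° → +45.1°, shortest Δλ = 151.2° (east) — does not cross 180°.
Leg 4: +45.1° → +152.0°, shortest Δλ = 106.9° (east) — does not cross 180°.
Leg 5: +152.0° → +134.0°, shortest Δλ = -18.0° (west) — does not cross 180°.
Leg 6: +134.0° → +144.1°, shortest Δλ = 10.1° (east) — does not cross 180°.
Total crossings: 0.

0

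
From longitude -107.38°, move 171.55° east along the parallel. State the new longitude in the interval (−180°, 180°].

+64.17°

Start at -107.38°; shift +171.55° → +64.17°.
+64.17° already lies in (−180°, 180°].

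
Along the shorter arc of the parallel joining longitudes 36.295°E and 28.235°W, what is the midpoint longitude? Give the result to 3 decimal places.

4.030°E

Signed shortest Δλ from +36.295° to -28.235° is -64.530°.
Midpoint longitude = +36.295° + (-64.530°)/2 = +36.295° − 32.265° = +4.030°.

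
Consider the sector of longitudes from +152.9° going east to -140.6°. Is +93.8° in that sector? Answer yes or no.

Band width going east from +152.9° to -140.6°: ((-140.6 − 152.9) mod 360) = 66.5°.
Offset of +93.8° east of the west edge: ((93.8 − 152.9) mod 360) = 300.9°.
300.9° > 66.5° ⇒ outside.

No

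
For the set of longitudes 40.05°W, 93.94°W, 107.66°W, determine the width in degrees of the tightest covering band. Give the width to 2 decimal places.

Sort the longitudes: -107.66°, -93.94°, -40.05°.
Eastward gaps between consecutive values (wrapping around): 13.72°, 53.89°, 292.39°.
Largest gap = 292.39° ⇒ minimal covering band is its complement: 360° − 292.39° = 67.61°.
Band runs from -107.66° eastward to -40.05°.

67.61°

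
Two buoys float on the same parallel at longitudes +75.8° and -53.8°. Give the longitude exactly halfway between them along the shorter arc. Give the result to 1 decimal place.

Signed shortest Δλ from +75.8° to -53.8° is -129.6°.
Midpoint longitude = +75.8° + (-129.6°)/2 = +75.8° − 64.8° = +11.0°.

+11.0°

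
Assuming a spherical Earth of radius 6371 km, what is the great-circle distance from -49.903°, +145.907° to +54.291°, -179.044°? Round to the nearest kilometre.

12038 km

Δλ = -179.044 − 145.907 = -324.951°; wrapped into (−180°, 180°]: 35.049°.
Δφ = 54.291 − -49.903 = 104.194°.
a = sin²(Δφ/2) + cos φ₁ · cos φ₂ · sin²(Δλ/2) = 0.656688.
c = 2·atan2(√a, √(1−a)) = 1.88954 rad → d = 6371·c ≈ 12038.28 km.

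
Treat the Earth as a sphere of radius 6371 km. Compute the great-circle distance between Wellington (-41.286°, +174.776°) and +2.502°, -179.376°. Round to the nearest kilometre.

4905 km

Δλ = -179.376 − 174.776 = -354.152°; wrapped into (−180°, 180°]: 5.848°.
Δφ = 2.502 − -41.286 = 43.788°.
a = sin²(Δφ/2) + cos φ₁ · cos φ₂ · sin²(Δλ/2) = 0.141001.
c = 2·atan2(√a, √(1−a)) = 0.76987 rad → d = 6371·c ≈ 4904.87 km.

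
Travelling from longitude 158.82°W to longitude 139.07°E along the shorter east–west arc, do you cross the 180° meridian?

Naïve |139.07 − -158.82| = 297.89° > 180°, so the shorter arc goes the other way round — across 180°.
Signed shortest Δλ = ((139.07 − -158.82 + 180) mod 360) − 180 = -62.11°.
Going west by 62.11° from -158.82° passes through 180° before reaching +139.07°.

Yes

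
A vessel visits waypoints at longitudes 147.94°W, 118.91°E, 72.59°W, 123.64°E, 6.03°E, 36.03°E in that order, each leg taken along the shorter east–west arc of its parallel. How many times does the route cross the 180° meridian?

Leg 1: -147.94° → +118.91°, shortest Δλ = -93.15° (west) — crosses 180°.
Leg 2: +118.91° → -72.59°, shortest Δλ = 168.5° (east) — crosses 180°.
Leg 3: -72.59° → +123.64°, shortest Δλ = -163.77° (west) — crosses 180°.
Leg 4: +123.64° → +6.03°, shortest Δλ = -117.61° (west) — does not cross 180°.
Leg 5: +6.03° → +36.03°, shortest Δλ = 30.0° (east) — does not cross 180°.
Total crossings: 3.

3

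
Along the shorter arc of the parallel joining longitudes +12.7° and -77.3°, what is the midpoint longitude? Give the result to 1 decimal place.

-32.3°

Signed shortest Δλ from +12.7° to -77.3° is -90.0°.
Midpoint longitude = +12.7° + (-90.0°)/2 = +12.7° − 45.0° = -32.3°.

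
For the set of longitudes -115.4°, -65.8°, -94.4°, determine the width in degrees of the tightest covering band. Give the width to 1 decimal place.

Sort the longitudes: -115.4°, -94.4°, -65.8°.
Eastward gaps between consecutive values (wrapping around): 21.0°, 28.6°, 310.4°.
Largest gap = 310.4° ⇒ minimal covering band is its complement: 360° − 310.4° = 49.6°.
Band runs from -115.4° eastward to -65.8°.

49.6°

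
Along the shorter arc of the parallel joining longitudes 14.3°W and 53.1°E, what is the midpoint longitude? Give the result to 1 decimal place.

19.4°E

Signed shortest Δλ from -14.3° to +53.1° is +67.4°.
Midpoint longitude = -14.3° + (+67.4°)/2 = -14.3° + 33.7° = +19.4°.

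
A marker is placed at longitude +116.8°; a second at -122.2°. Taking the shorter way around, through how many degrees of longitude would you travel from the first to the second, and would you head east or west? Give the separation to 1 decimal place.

Raw difference: -122.2 − 116.8 = -239.0°.
Normalise into (−180°, 180°]: -239.0° + 360° = 121.0°.
Positive ⇒ the second point lies to the east; separation 121.0°.

121.0° east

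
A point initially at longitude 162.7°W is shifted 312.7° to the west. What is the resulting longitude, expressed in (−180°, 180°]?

Start at -162.7°; shift −312.7° → -475.4°.
-475.4° lies outside (−180°, 180°]; add 360° → -115.4°.

115.4°W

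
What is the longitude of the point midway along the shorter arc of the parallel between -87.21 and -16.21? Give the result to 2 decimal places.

-51.71°

Signed shortest Δλ from -87.21° to -16.21° is +71.00°.
Midpoint longitude = -87.21° + (+71.00°)/2 = -87.21° + 35.50° = -51.71°.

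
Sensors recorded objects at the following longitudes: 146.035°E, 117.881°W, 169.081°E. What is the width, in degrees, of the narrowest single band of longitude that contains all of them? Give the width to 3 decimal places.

Sort the longitudes: -117.881°, +146.035°, +169.081°.
Eastward gaps between consecutive values (wrapping around): 263.916°, 23.046°, 73.038°.
Largest gap = 263.916° ⇒ minimal covering band is its complement: 360° − 263.916° = 96.084°.
Band runs from +146.035° eastward to -117.881°, crossing the antimeridian.

96.084°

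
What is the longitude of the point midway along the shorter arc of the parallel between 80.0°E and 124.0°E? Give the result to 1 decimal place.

102.0°E

Signed shortest Δλ from +80.0° to +124.0° is +44.0°.
Midpoint longitude = +80.0° + (+44.0°)/2 = +80.0° + 22.0° = +102.0°.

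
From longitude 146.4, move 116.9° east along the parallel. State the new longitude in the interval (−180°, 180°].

-96.7°

Start at +146.4°; shift +116.9° → +263.3°.
+263.3° lies outside (−180°, 180°]; subtract 360° → -96.7°.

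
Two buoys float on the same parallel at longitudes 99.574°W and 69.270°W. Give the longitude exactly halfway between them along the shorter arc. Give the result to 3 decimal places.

84.422°W

Signed shortest Δλ from -99.574° to -69.270° is +30.304°.
Midpoint longitude = -99.574° + (+30.304°)/2 = -99.574° + 15.152° = -84.422°.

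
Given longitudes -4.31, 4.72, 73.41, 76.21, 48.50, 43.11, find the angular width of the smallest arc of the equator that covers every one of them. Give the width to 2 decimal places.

Sort the longitudes: -4.31°, +4.72°, +43.11°, +48.50°, +73.41°, +76.21°.
Eastward gaps between consecutive values (wrapping around): 9.03°, 38.39°, 5.39°, 24.91°, 2.80°, 279.48°.
Largest gap = 279.48° ⇒ minimal covering band is its complement: 360° − 279.48° = 80.52°.
Band runs from -4.31° eastward to +76.21°.

80.52°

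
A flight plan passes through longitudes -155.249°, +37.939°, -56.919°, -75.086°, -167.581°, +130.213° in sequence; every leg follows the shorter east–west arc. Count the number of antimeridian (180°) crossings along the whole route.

Leg 1: -155.249° → +37.939°, shortest Δλ = -166.812° (west) — crosses 180°.
Leg 2: +37.939° → -56.919°, shortest Δλ = -94.858° (west) — does not cross 180°.
Leg 3: -56.919° → -75.086°, shortest Δλ = -18.167° (west) — does not cross 180°.
Leg 4: -75.086° → -167.581°, shortest Δλ = -92.495° (west) — does not cross 180°.
Leg 5: -167.581° → +130.213°, shortest Δλ = -62.206° (west) — crosses 180°.
Total crossings: 2.

2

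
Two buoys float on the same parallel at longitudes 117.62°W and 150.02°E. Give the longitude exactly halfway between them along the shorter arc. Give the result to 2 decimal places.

Signed shortest Δλ from -117.62° to +150.02° is -92.36°.
Midpoint longitude = -117.62° + (-92.36°)/2 = -117.62° − 46.18° = -163.80°.
(The naïve average (-117.62 + +150.02)/2 = 16.2° is on the wrong side of the globe.)

163.80°W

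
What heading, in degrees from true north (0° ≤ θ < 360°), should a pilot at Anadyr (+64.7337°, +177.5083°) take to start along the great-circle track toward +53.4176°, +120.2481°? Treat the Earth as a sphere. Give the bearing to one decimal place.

275.8°

Δλ = 120.2481 − 177.5083 = -57.2602°.
θ = atan2( sin Δλ · cos φ₂ , cos φ₁ · sin φ₂ − sin φ₁ · cos φ₂ · cos Δλ )
  = atan2(-0.50130, 0.05126) = -84.162° → normalised to [0°, 360°): 275.838°.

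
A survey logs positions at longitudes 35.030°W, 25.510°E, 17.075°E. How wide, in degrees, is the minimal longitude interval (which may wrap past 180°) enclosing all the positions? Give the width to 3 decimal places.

Sort the longitudes: -35.030°, +17.075°, +25.510°.
Eastward gaps between consecutive values (wrapping around): 52.105°, 8.435°, 299.460°.
Largest gap = 299.460° ⇒ minimal covering band is its complement: 360° − 299.460° = 60.540°.
Band runs from -35.030° eastward to +25.510°.

60.540°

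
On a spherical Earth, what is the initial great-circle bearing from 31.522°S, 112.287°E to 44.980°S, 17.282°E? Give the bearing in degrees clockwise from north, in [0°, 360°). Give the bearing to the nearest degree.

Δλ = 17.282 − 112.287 = -95.005°.
θ = atan2( sin Δλ · cos φ₂ , cos φ₁ · sin φ₂ − sin φ₁ · cos φ₂ · cos Δλ )
  = atan2(-0.70466, -0.63482) = -132.015° → normalised to [0°, 360°): 227.985°.

228°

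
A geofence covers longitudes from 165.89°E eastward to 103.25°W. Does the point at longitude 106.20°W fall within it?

Yes

Band width going east from +165.89° to -103.25°: ((-103.25 − 165.89) mod 360) = 90.86°.
Offset of -106.20° east of the west edge: ((-106.20 − 165.89) mod 360) = 87.91°.
87.91° ≤ 90.86° ⇒ inside.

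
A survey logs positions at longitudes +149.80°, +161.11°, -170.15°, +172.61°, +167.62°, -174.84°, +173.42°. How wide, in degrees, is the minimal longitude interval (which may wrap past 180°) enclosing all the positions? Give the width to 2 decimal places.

Sort the longitudes: -174.84°, -170.15°, +149.80°, +161.11°, +167.62°, +172.61°, +173.42°.
Eastward gaps between consecutive values (wrapping around): 4.69°, 319.95°, 11.31°, 6.51°, 4.99°, 0.81°, 11.74°.
Largest gap = 319.95° ⇒ minimal covering band is its complement: 360° − 319.95° = 40.05°.
Band runs from +149.80° eastward to -170.15°, crossing the antimeridian.

40.05°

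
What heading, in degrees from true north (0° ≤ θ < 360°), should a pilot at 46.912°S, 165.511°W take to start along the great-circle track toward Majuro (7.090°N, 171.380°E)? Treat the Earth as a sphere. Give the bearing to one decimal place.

332.6°

Δλ = 171.380 − -165.511 = 336.891°; wrapped into (−180°, 180°]: -23.109°.
θ = atan2( sin Δλ · cos φ₂ , cos φ₁ · sin φ₂ − sin φ₁ · cos φ₂ · cos Δλ )
  = atan2(-0.38948, 0.75089) = -27.416° → normalised to [0°, 360°): 332.584°.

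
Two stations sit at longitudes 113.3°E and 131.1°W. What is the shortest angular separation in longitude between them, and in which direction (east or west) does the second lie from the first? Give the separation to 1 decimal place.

115.6° east

Raw difference: -131.1 − 113.3 = -244.4°.
Normalise into (−180°, 180°]: -244.4° + 360° = 115.6°.
Positive ⇒ the second point lies to the east; separation 115.6°.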